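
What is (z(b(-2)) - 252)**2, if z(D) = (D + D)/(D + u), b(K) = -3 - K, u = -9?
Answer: 1585081/25 ≈ 63403.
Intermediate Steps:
z(D) = 2*D/(-9 + D) (z(D) = (D + D)/(D - 9) = (2*D)/(-9 + D) = 2*D/(-9 + D))
(z(b(-2)) - 252)**2 = (2*(-3 - 1*(-2))/(-9 + (-3 - 1*(-2))) - 252)**2 = (2*(-3 + 2)/(-9 + (-3 + 2)) - 252)**2 = (2*(-1)/(-9 - 1) - 252)**2 = (2*(-1)/(-10) - 252)**2 = (2*(-1)*(-1/10) - 252)**2 = (1/5 - 252)**2 = (-1259/5)**2 = 1585081/25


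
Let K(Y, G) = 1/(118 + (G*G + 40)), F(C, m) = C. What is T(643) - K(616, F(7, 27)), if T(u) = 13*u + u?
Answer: 1863413/207 ≈ 9002.0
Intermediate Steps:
K(Y, G) = 1/(158 + G²) (K(Y, G) = 1/(118 + (G² + 40)) = 1/(118 + (40 + G²)) = 1/(158 + G²))
T(u) = 14*u
T(643) - K(616, F(7, 27)) = 14*643 - 1/(158 + 7²) = 9002 - 1/(158 + 49) = 9002 - 1/207 = 1863413/207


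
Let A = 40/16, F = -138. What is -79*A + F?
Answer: -671/2 ≈ -335.50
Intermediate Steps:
A = 5/2 (A = 40*(1/16) = 5/2 ≈ 2.5000)
-79*A + F = -79*5/2 - 138 = -395/2 - 138 = -671/2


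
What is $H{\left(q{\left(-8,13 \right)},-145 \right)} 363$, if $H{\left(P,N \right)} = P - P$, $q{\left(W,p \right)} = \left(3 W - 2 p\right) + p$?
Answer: $0$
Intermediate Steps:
$q{\left(W,p \right)} = - p + 3 W$ ($q{\left(W,p \right)} = \left(- 2 p + 3 W\right) + p = - p + 3 W$)
$H{\left(P,N \right)} = 0$
$H{\left(q{\left(-8,13 \right)},-145 \right)} 363 = 0 \cdot 363 = 0$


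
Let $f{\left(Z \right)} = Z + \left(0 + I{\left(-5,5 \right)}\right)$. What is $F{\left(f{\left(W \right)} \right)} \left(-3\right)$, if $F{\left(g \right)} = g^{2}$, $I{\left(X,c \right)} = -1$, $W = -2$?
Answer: $-27$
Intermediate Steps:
$f{\left(Z \right)} = -1 + Z$ ($f{\left(Z \right)} = Z + \left(0 - 1\right) = Z - 1 = -1 + Z$)
$F{\left(f{\left(W \right)} \right)} \left(-3\right) = \left(-1 - 2\right)^{2} \left(-3\right) = \left(-3\right)^{2} \left(-3\right) = 9 \left(-3\right) = -27$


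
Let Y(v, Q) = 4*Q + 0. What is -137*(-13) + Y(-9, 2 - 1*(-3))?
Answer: 1801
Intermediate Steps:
Y(v, Q) = 4*Q
-137*(-13) + Y(-9, 2 - 1*(-3)) = -137*(-13) + 4*(2 - 1*(-3)) = 1781 + 4*(2 + 3) = 1781 + 4*5 = 1781 + 20 = 1801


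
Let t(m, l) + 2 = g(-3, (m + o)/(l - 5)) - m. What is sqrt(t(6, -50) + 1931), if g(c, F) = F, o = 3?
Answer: 2*sqrt(1454145)/55 ≈ 43.850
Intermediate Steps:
t(m, l) = -2 - m + (3 + m)/(-5 + l) (t(m, l) = -2 + ((m + 3)/(l - 5) - m) = -2 + ((3 + m)/(-5 + l) - m) = -2 + (-m + (3 + m)/(-5 + l)) = -2 - m + (3 + m)/(-5 + l))
sqrt(t(6, -50) + 1931) = sqrt((3 + 6 - (-5 - 50)*(2 + 6))/(-5 - 50) + 1931) = sqrt((3 + 6 - 1*(-55)*8)/(-55) + 1931) = sqrt(-(3 + 6 + 440)/55 + 1931) = sqrt(-1/55*449 + 1931) = sqrt(-449/55 + 1931) = sqrt(105756/55) = 2*sqrt(1454145)/55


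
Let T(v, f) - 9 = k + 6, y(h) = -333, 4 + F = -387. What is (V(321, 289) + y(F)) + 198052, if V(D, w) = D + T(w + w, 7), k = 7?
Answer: 198062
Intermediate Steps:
F = -391 (F = -4 - 387 = -391)
T(v, f) = 22 (T(v, f) = 9 + (7 + 6) = 9 + 13 = 22)
V(D, w) = 22 + D (V(D, w) = D + 22 = 22 + D)
(V(321, 289) + y(F)) + 198052 = ((22 + 321) - 333) + 198052 = (343 - 333) + 198052 = 10 + 198052 = 198062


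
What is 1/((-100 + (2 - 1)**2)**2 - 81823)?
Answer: -1/72022 ≈ -1.3885e-5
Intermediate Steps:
1/((-100 + (2 - 1)**2)**2 - 81823) = 1/((-100 + 1**2)**2 - 81823) = 1/((-100 + 1)**2 - 81823) = 1/((-99)**2 - 81823) = 1/(9801 - 81823) = 1/(-72022) = -1/72022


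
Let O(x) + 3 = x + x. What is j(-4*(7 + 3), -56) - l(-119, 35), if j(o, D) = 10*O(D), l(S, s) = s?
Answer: -1185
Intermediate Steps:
O(x) = -3 + 2*x (O(x) = -3 + (x + x) = -3 + 2*x)
j(o, D) = -30 + 20*D (j(o, D) = 10*(-3 + 2*D) = -30 + 20*D)
j(-4*(7 + 3), -56) - l(-119, 35) = (-30 + 20*(-56)) - 1*35 = (-30 - 1120) - 35 = -1150 - 35 = -1185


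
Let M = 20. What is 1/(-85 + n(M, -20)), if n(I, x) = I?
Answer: -1/65 ≈ -0.015385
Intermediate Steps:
1/(-85 + n(M, -20)) = 1/(-85 + 20) = 1/(-65) = -1/65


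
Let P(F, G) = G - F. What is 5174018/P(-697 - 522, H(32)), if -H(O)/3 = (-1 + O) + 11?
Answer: 5174018/1093 ≈ 4733.8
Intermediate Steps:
H(O) = -30 - 3*O (H(O) = -3*((-1 + O) + 11) = -3*(10 + O) = -30 - 3*O)
5174018/P(-697 - 522, H(32)) = 5174018/((-30 - 3*32) - (-697 - 522)) = 5174018/((-30 - 96) - 1*(-1219)) = 5174018/(-126 + 1219) = 5174018/1093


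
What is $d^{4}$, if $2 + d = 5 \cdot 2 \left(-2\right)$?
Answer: $234256$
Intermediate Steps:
$d = -22$ ($d = -2 + 5 \cdot 2 \left(-2\right) = -2 + 10 \left(-2\right) = -2 - 20 = -22$)
$d^{4} = \left(-22\right)^{4} = 234256$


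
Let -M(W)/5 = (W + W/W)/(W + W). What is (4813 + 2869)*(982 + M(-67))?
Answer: 504161978/67 ≈ 7.5248e+6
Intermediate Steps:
M(W) = -5*(1 + W)/(2*W) (M(W) = -5*(W + W/W)/(W + W) = -5*(W + 1)/(2*W) = -5*(1 + W)*1/(2*W) = -5*(1 + W)/(2*W))
(4813 + 2869)*(982 + M(-67)) = (4813 + 2869)*(982 + (5/2)*(-1 - 1*(-67))/(-67)) = 7682*(982 + (5/2)*(-1/67)*(-1 + 67)) = 7682*(982 + (5/2)*(-1/67)*66) = 7682*(982 - 165/67) = 7682*(65629/67) = 504161978/67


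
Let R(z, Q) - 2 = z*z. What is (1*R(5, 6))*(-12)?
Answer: -324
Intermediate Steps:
R(z, Q) = 2 + z**2 (R(z, Q) = 2 + z*z = 2 + z**2)
(1*R(5, 6))*(-12) = (1*(2 + 5**2))*(-12) = (1*(2 + 25))*(-12) = (1*27)*(-12) = 27*(-12) = -324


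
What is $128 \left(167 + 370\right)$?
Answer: $68736$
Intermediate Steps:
$128 \left(167 + 370\right) = 128 \cdot 537 = 68736$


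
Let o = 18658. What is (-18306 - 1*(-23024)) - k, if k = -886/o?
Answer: 44014665/9329 ≈ 4718.0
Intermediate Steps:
k = -443/9329 (k = -886/18658 = -886*1/18658 = -443/9329 ≈ -0.047486)
(-18306 - 1*(-23024)) - k = (-18306 - 1*(-23024)) - 1*(-443/9329) = (-18306 + 23024) + 443/9329 = 4718 + 443/9329 = 44014665/9329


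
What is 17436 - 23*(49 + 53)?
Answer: 15090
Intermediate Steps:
17436 - 23*(49 + 53) = 17436 - 23*102 = 17436 - 1*2346 = 17436 - 2346 = 15090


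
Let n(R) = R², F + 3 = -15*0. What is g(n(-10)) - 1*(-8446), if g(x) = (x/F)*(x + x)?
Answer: 5338/3 ≈ 1779.3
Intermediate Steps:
F = -3 (F = -3 - 15*0 = -3 + 0 = -3)
g(x) = -2*x²/3 (g(x) = (x/(-3))*(x + x) = (x*(-⅓))*(2*x) = (-x/3)*(2*x) = -2*x²/3)
g(n(-10)) - 1*(-8446) = -2*((-10)²)²/3 - 1*(-8446) = -⅔*100² + 8446 = -⅔*10000 + 8446 = -20000/3 + 8446 = 5338/3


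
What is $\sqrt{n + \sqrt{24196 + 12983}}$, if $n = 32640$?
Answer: $\sqrt{32640 + 27 \sqrt{51}} \approx 181.2$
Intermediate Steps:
$\sqrt{n + \sqrt{24196 + 12983}} = \sqrt{32640 + \sqrt{24196 + 12983}} = \sqrt{32640 + \sqrt{37179}} = \sqrt{32640 + 27 \sqrt{51}}$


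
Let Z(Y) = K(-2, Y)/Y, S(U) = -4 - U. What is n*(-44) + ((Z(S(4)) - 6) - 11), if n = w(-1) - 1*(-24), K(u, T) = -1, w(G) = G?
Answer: -8231/8 ≈ -1028.9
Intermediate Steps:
n = 23 (n = -1 - 1*(-24) = -1 + 24 = 23)
Z(Y) = -1/Y
n*(-44) + ((Z(S(4)) - 6) - 11) = 23*(-44) + ((-1/(-4 - 1*4) - 6) - 11) = -1012 + ((-1/(-4 - 4) - 6) - 11) = -1012 + ((-1/(-8) - 6) - 11) = -1012 + ((-1*(-⅛) - 6) - 11) = -1012 + ((⅛ - 6) - 11) = -1012 + (-47/8 - 11) = -1012 - 135/8 = -8231/8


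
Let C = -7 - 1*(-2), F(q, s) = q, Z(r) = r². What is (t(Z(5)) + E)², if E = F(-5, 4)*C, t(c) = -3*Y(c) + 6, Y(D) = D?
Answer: 1936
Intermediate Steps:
t(c) = 6 - 3*c (t(c) = -3*c + 6 = 6 - 3*c)
C = -5 (C = -7 + 2 = -5)
E = 25 (E = -5*(-5) = 25)
(t(Z(5)) + E)² = ((6 - 3*5²) + 25)² = ((6 - 3*25) + 25)² = ((6 - 75) + 25)² = (-69 + 25)² = (-44)² = 1936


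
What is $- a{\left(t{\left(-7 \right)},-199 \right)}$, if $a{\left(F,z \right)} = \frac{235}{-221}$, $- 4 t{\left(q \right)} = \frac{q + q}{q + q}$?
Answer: $\frac{235}{221} \approx 1.0633$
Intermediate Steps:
$t{\left(q \right)} = - \frac{1}{4}$ ($t{\left(q \right)} = - \frac{\left(q + q\right) \frac{1}{q + q}}{4} = - \frac{2 q \frac{1}{2 q}}{4} = \left(- \frac{1}{4}\right) 1 = - \frac{1}{4}$)
$a{\left(F,z \right)} = - \frac{235}{221}$ ($a{\left(F,z \right)} = 235 \left(- \frac{1}{221}\right) = - \frac{235}{221}$)
$- a{\left(t{\left(-7 \right)},-199 \right)} = \left(-1\right) \left(- \frac{235}{221}\right) = \frac{235}{221}$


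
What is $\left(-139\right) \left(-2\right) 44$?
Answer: $12232$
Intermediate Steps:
$\left(-139\right) \left(-2\right) 44 = 278 \cdot 44 = 12232$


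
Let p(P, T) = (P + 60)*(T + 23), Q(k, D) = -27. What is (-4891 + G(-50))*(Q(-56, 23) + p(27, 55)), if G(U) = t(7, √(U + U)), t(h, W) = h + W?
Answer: -33010956 + 67590*I ≈ -3.3011e+7 + 67590.0*I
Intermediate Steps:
t(h, W) = W + h
G(U) = 7 + √2*√U (G(U) = √(U + U) + 7 = √(2*U) + 7 = √2*√U + 7 = 7 + √2*√U)
p(P, T) = (23 + T)*(60 + P) (p(P, T) = (60 + P)*(23 + T) = (23 + T)*(60 + P))
(-4891 + G(-50))*(Q(-56, 23) + p(27, 55)) = (-4891 + (7 + √2*√(-50)))*(-27 + (1380 + 23*27 + 60*55 + 27*55)) = (-4891 + (7 + √2*(5*I*√2)))*(-27 + (1380 + 621 + 3300 + 1485)) = (-4891 + (7 + 10*I))*(-27 + 6786) = (-4884 + 10*I)*6759 = -33010956 + 67590*I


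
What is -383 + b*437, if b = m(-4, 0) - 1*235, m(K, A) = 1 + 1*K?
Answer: -104389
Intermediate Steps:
m(K, A) = 1 + K
b = -238 (b = (1 - 4) - 1*235 = -3 - 235 = -238)
-383 + b*437 = -383 - 238*437 = -383 - 104006 = -104389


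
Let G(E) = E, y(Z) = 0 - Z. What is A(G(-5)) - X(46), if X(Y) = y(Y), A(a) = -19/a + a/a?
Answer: 254/5 ≈ 50.800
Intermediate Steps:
y(Z) = -Z
A(a) = 1 - 19/a (A(a) = -19/a + 1 = 1 - 19/a)
X(Y) = -Y
A(G(-5)) - X(46) = (-19 - 5)/(-5) - (-1)*46 = -1/5*(-24) - 1*(-46) = 24/5 + 46 = 254/5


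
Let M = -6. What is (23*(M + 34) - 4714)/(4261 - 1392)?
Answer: -4070/2869 ≈ -1.4186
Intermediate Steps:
(23*(M + 34) - 4714)/(4261 - 1392) = (23*(-6 + 34) - 4714)/(4261 - 1392) = (23*28 - 4714)/2869 = (644 - 4714)*(1/2869) = -4070*1/2869 = -4070/2869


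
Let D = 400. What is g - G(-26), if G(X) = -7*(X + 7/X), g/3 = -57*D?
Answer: -1783181/26 ≈ -68584.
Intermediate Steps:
g = -68400 (g = 3*(-57*400) = 3*(-22800) = -68400)
G(X) = -49/X - 7*X
g - G(-26) = -68400 - (-49/(-26) - 7*(-26)) = -68400 - (-49*(-1/26) + 182) = -68400 - (49/26 + 182) = -68400 - 1*4781/26 = -68400 - 4781/26 = -1783181/26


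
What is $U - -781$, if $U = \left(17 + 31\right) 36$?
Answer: $2509$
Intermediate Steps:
$U = 1728$ ($U = 48 \cdot 36 = 1728$)
$U - -781 = 1728 - -781 = 1728 + 781 = 2509$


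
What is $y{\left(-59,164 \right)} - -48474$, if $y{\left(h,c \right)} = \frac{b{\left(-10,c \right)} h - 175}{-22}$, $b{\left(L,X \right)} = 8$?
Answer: $\frac{1067075}{22} \approx 48503.0$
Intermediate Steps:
$y{\left(h,c \right)} = \frac{175}{22} - \frac{4 h}{11}$ ($y{\left(h,c \right)} = \frac{8 h - 175}{-22} = \left(-175 + 8 h\right) \left(- \frac{1}{22}\right) = \frac{175}{22} - \frac{4 h}{11}$)
$y{\left(-59,164 \right)} - -48474 = \left(\frac{175}{22} - - \frac{236}{11}\right) - -48474 = \left(\frac{175}{22} + \frac{236}{11}\right) + 48474 = \frac{647}{22} + 48474 = \frac{1067075}{22}$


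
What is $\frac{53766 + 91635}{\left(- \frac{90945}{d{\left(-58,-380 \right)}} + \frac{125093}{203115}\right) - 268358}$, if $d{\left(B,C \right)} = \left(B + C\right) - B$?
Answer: $- \frac{2244517432740}{4138868707117} \approx -0.5423$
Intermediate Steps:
$d{\left(B,C \right)} = C$
$\frac{53766 + 91635}{\left(- \frac{90945}{d{\left(-58,-380 \right)}} + \frac{125093}{203115}\right) - 268358} = \frac{53766 + 91635}{\left(- \frac{90945}{-380} + \frac{125093}{203115}\right) - 268358} = \frac{145401}{\left(\left(-90945\right) \left(- \frac{1}{380}\right) + 125093 \cdot \frac{1}{203115}\right) - 268358} = \frac{145401}{\left(\frac{18189}{76} + \frac{125093}{203115}\right) - 268358} = \frac{145401}{\frac{3703965803}{15436740} - 268358} = \frac{145401}{- \frac{4138868707117}{15436740}} = 145401 \left(- \frac{15436740}{4138868707117}\right) = - \frac{2244517432740}{4138868707117}$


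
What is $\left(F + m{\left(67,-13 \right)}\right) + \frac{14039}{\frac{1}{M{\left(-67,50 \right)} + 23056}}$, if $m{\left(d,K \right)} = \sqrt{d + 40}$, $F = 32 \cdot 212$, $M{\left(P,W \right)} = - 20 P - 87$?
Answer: $341280835 + \sqrt{107} \approx 3.4128 \cdot 10^{8}$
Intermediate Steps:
$M{\left(P,W \right)} = -87 - 20 P$
$F = 6784$
$m{\left(d,K \right)} = \sqrt{40 + d}$
$\left(F + m{\left(67,-13 \right)}\right) + \frac{14039}{\frac{1}{M{\left(-67,50 \right)} + 23056}} = \left(6784 + \sqrt{40 + 67}\right) + \frac{14039}{\frac{1}{\left(-87 - -1340\right) + 23056}} = \left(6784 + \sqrt{107}\right) + \frac{14039}{\frac{1}{\left(-87 + 1340\right) + 23056}} = \left(6784 + \sqrt{107}\right) + \frac{14039}{\frac{1}{1253 + 23056}} = \left(6784 + \sqrt{107}\right) + \frac{14039}{\frac{1}{24309}} = \left(6784 + \sqrt{107}\right) + 14039 \frac{1}{\frac{1}{24309}} = \left(6784 + \sqrt{107}\right) + 14039 \cdot 24309 = \left(6784 + \sqrt{107}\right) + 341274051 = 341280835 + \sqrt{107}$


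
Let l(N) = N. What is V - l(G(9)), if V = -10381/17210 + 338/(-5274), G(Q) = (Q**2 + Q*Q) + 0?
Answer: -7382291927/45382770 ≈ -162.67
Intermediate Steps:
G(Q) = 2*Q**2 (G(Q) = (Q**2 + Q**2) + 0 = 2*Q**2 + 0 = 2*Q**2)
V = -30283187/45382770 (V = -10381*1/17210 + 338*(-1/5274) = -10381/17210 - 169/2637 = -30283187/45382770 ≈ -0.66728)
V - l(G(9)) = -30283187/45382770 - 2*9**2 = -30283187/45382770 - 2*81 = -30283187/45382770 - 1*162 = -30283187/45382770 - 162 = -7382291927/45382770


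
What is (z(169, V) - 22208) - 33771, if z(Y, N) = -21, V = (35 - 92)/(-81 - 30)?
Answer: -56000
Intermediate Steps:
V = 19/37 (V = -57/(-111) = -57*(-1/111) = 19/37 ≈ 0.51351)
(z(169, V) - 22208) - 33771 = (-21 - 22208) - 33771 = -22229 - 33771 = -56000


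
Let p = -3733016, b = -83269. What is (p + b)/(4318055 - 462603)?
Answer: -3816285/3855452 ≈ -0.98984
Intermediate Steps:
(p + b)/(4318055 - 462603) = (-3733016 - 83269)/(4318055 - 462603) = -3816285/3855452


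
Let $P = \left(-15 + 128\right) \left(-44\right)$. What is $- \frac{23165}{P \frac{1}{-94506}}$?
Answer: $- \frac{9686865}{22} \approx -4.4031 \cdot 10^{5}$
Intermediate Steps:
$P = -4972$ ($P = 113 \left(-44\right) = -4972$)
$- \frac{23165}{P \frac{1}{-94506}} = - \frac{23165}{\left(-4972\right) \frac{1}{-94506}} = - \frac{23165}{\left(-4972\right) \left(- \frac{1}{94506}\right)} = - \frac{23165}{\frac{2486}{47253}} = \left(-23165\right) \frac{47253}{2486} = - \frac{9686865}{22}$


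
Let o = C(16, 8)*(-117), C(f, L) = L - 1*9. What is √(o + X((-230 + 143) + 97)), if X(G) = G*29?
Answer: √407 ≈ 20.174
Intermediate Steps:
C(f, L) = -9 + L (C(f, L) = L - 9 = -9 + L)
X(G) = 29*G
o = 117 (o = (-9 + 8)*(-117) = -1*(-117) = 117)
√(o + X((-230 + 143) + 97)) = √(117 + 29*((-230 + 143) + 97)) = √(117 + 29*(-87 + 97)) = √(117 + 29*10) = √(117 + 290) = √407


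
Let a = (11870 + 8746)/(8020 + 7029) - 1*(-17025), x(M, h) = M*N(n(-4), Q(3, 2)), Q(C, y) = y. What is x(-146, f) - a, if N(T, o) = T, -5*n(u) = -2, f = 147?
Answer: -1285543513/75245 ≈ -17085.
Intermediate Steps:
n(u) = ⅖ (n(u) = -⅕*(-2) = ⅖)
x(M, h) = 2*M/5 (x(M, h) = M*(⅖) = 2*M/5)
a = 256229841/15049 (a = 20616/15049 + 17025 = 256229841/15049 ≈ 17026.)
x(-146, f) - a = (⅖)*(-146) - 1*256229841/15049 = -292/5 - 256229841/15049 = -1285543513/75245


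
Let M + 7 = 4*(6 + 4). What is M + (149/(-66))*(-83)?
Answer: 14545/66 ≈ 220.38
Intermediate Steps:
M = 33 (M = -7 + 4*(6 + 4) = -7 + 4*10 = -7 + 40 = 33)
M + (149/(-66))*(-83) = 33 + (149/(-66))*(-83) = 33 + (149*(-1/66))*(-83) = 33 - 149/66*(-83) = 33 + 12367/66 = 14545/66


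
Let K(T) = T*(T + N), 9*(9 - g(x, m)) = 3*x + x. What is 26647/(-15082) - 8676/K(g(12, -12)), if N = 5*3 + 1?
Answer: -1194956791/9788218 ≈ -122.08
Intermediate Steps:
g(x, m) = 9 - 4*x/9 (g(x, m) = 9 - (3*x + x)/9 = 9 - 4*x/9)
N = 16 (N = 15 + 1 = 16)
K(T) = T*(16 + T) (K(T) = T*(T + 16) = T*(16 + T))
26647/(-15082) - 8676/K(g(12, -12)) = 26647/(-15082) - 8676*1/((9 - 4/9*12)*(16 + (9 - 4/9*12))) = 26647*(-1/15082) - 8676*1/((9 - 16/3)*(16 + (9 - 16/3))) = -26647/15082 - 8676*3/(11*(16 + 11/3)) = -26647/15082 - 8676/((11/3)*(59/3)) = -26647/15082 - 8676/649/9 = -26647/15082 - 8676*9/649 = -26647/15082 - 78084/649 = -1194956791/9788218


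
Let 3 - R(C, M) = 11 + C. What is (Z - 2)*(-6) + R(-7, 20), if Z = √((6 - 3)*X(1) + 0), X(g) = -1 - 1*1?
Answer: 11 - 6*I*√6 ≈ 11.0 - 14.697*I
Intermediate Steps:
X(g) = -2 (X(g) = -1 - 1 = -2)
R(C, M) = -8 - C (R(C, M) = 3 - (11 + C) = 3 + (-11 - C) = -8 - C)
Z = I*√6 (Z = √((6 - 3)*(-2) + 0) = √(3*(-2) + 0) = √(-6 + 0) = √(-6) = I*√6 ≈ 2.4495*I)
(Z - 2)*(-6) + R(-7, 20) = (I*√6 - 2)*(-6) + (-8 - 1*(-7)) = (-2 + I*√6)*(-6) + (-8 + 7) = (12 - 6*I*√6) - 1 = 11 - 6*I*√6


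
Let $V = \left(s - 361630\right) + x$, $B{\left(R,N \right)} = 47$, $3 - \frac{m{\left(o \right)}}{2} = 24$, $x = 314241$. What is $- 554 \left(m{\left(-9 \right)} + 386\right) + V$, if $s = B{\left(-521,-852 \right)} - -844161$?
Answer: $606243$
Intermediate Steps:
$m{\left(o \right)} = -42$ ($m{\left(o \right)} = 6 - 48 = -42$)
$s = 844208$ ($s = 47 - -844161 = 47 + 844161 = 844208$)
$V = 796819$ ($V = \left(844208 - 361630\right) + 314241 = 482578 + 314241 = 796819$)
$- 554 \left(m{\left(-9 \right)} + 386\right) + V = - 554 \left(-42 + 386\right) + 796819 = \left(-554\right) 344 + 796819 = -190576 + 796819 = 606243$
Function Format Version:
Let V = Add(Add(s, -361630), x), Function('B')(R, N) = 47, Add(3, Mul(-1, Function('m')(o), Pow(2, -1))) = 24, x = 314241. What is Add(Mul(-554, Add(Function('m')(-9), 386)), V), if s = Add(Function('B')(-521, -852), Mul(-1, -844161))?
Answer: 606243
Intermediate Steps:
Function('m')(o) = -42 (Function('m')(o) = Add(6, Mul(-2, 24)) = Add(6, -48) = -42)
s = 844208 (s = Add(47, Mul(-1, -844161)) = Add(47, 844161) = 844208)
V = 796819 (V = Add(Add(844208, -361630), 314241) = Add(482578, 314241) = 796819)
Add(Mul(-554, Add(Function('m')(-9), 386)), V) = Add(Mul(-554, Add(-42, 386)), 796819) = Add(Mul(-554, 344), 796819) = Add(-190576, 796819) = 606243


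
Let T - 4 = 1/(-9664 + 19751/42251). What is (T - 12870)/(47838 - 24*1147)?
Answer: -5253109526909/8292449373030 ≈ -0.63348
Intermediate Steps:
T = 1633133401/408293913 (T = 4 + 1/(-9664 + 19751/42251) = 4 + 1/(-408293913/42251) = 4 - 42251/408293913 = 1633133401/408293913 ≈ 3.9999)
(T - 12870)/(47838 - 24*1147) = (1633133401/408293913 - 12870)/(47838 - 24*1147) = -5253109526909/(408293913*(47838 - 27528)) = -5253109526909/408293913/20310 = -5253109526909/408293913*1/20310 = -5253109526909/8292449373030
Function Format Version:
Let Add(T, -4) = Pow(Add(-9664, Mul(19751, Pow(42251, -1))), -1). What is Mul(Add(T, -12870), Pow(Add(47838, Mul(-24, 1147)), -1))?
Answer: Rational(-5253109526909, 8292449373030) ≈ -0.63348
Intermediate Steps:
T = Rational(1633133401, 408293913) (T = Add(4, Pow(Add(-9664, Mul(19751, Pow(42251, -1))), -1)) = Add(4, Pow(Add(-9664, Mul(19751, Rational(1, 42251))), -1)) = Add(4, Pow(Add(-9664, Rational(19751, 42251)), -1)) = Add(4, Pow(Rational(-408293913, 42251), -1)) = Add(4, Rational(-42251, 408293913)) = Rational(1633133401, 408293913) ≈ 3.9999)
Mul(Add(T, -12870), Pow(Add(47838, Mul(-24, 1147)), -1)) = Mul(Add(Rational(1633133401, 408293913), -12870), Pow(Add(47838, Mul(-24, 1147)), -1)) = Mul(Rational(-5253109526909, 408293913), Pow(Add(47838, -27528), -1)) = Mul(Rational(-5253109526909, 408293913), Pow(20310, -1)) = Mul(Rational(-5253109526909, 408293913), Rational(1, 20310)) = Rational(-5253109526909, 8292449373030)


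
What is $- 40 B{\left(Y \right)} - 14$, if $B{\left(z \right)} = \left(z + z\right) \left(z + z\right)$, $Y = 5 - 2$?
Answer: $-1454$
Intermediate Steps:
$Y = 3$ ($Y = 5 - 2 = 3$)
$B{\left(z \right)} = 4 z^{2}$ ($B{\left(z \right)} = 2 z 2 z = 4 z^{2}$)
$- 40 B{\left(Y \right)} - 14 = - 40 \cdot 4 \cdot 3^{2} - 14 = - 40 \cdot 4 \cdot 9 - 14 = \left(-40\right) 36 - 14 = -1440 - 14 = -1454$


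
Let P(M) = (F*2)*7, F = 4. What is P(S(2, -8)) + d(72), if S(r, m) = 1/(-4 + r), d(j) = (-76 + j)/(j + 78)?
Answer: 4198/75 ≈ 55.973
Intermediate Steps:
d(j) = (-76 + j)/(78 + j)
P(M) = 56 (P(M) = (4*2)*7 = 8*7 = 56)
P(S(2, -8)) + d(72) = 56 + (-76 + 72)/(78 + 72) = 56 - 4/150 = 56 + (1/150)*(-4) = 56 - 2/75 = 4198/75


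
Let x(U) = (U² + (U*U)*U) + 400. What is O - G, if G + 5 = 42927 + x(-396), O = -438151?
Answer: 61460847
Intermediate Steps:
x(U) = 400 + U² + U³ (x(U) = (U² + U²*U) + 400 = (U² + U³) + 400 = 400 + U² + U³)
G = -61898998 (G = -5 + (42927 + (400 + (-396)² + (-396)³)) = -5 + (42927 + (400 + 156816 - 62099136)) = -5 + (42927 - 61941920) = -5 - 61898993 = -61898998)
O - G = -438151 - 1*(-61898998) = -438151 + 61898998 = 61460847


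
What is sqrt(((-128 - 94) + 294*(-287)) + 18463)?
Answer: I*sqrt(66137) ≈ 257.17*I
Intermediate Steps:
sqrt(((-128 - 94) + 294*(-287)) + 18463) = sqrt((-222 - 84378) + 18463) = sqrt(-84600 + 18463) = sqrt(-66137) = I*sqrt(66137)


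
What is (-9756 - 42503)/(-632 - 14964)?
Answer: 52259/15596 ≈ 3.3508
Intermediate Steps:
(-9756 - 42503)/(-632 - 14964) = -52259/(-15596) = -52259*(-1/15596) = 52259/15596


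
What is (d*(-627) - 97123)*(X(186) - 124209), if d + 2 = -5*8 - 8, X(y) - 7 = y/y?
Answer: 8169072373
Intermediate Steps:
X(y) = 8 (X(y) = 7 + y/y = 7 + 1 = 8)
d = -50 (d = -2 + (-5*8 - 8) = -2 + (-40 - 8) = -2 - 48 = -50)
(d*(-627) - 97123)*(X(186) - 124209) = (-50*(-627) - 97123)*(8 - 124209) = (31350 - 97123)*(-124201) = -65773*(-124201) = 8169072373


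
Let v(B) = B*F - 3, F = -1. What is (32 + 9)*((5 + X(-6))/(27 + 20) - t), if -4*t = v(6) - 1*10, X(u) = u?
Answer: -36777/188 ≈ -195.62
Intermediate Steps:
v(B) = -3 - B (v(B) = B*(-1) - 3 = -B - 3 = -3 - B)
t = 19/4 (t = -((-3 - 1*6) - 1*10)/4 = -((-3 - 6) - 10)/4 = -(-9 - 10)/4 = -1/4*(-19) = 19/4 ≈ 4.7500)
(32 + 9)*((5 + X(-6))/(27 + 20) - t) = (32 + 9)*((5 - 6)/(27 + 20) - 1*19/4) = 41*(-1/47 - 19/4) = 41*(-897/188) = -36777/188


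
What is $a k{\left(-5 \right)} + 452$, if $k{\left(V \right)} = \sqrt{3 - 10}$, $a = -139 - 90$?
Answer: $452 - 229 i \sqrt{7} \approx 452.0 - 605.88 i$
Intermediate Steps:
$a = -229$
$k{\left(V \right)} = i \sqrt{7}$ ($k{\left(V \right)} = \sqrt{-7} = i \sqrt{7}$)
$a k{\left(-5 \right)} + 452 = - 229 i \sqrt{7} + 452 = 452 - 229 i \sqrt{7}$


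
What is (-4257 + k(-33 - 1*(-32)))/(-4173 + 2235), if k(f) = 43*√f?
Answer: 1419/646 - 43*I/1938 ≈ 2.1966 - 0.022188*I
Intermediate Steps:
(-4257 + k(-33 - 1*(-32)))/(-4173 + 2235) = (-4257 + 43*√(-33 - 1*(-32)))/(-4173 + 2235) = (-4257 + 43*√(-33 + 32))/(-1938) = (-4257 + 43*√(-1))*(-1/1938) = (-4257 + 43*I)*(-1/1938) = 1419/646 - 43*I/1938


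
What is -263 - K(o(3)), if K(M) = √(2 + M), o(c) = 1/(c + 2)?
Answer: -263 - √55/5 ≈ -264.48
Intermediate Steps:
o(c) = 1/(2 + c)
-263 - K(o(3)) = -263 - √(2 + 1/(2 + 3)) = -263 - √(2 + 1/5) = -263 - √(2 + ⅕) = -263 - √(11/5) = -263 - √55/5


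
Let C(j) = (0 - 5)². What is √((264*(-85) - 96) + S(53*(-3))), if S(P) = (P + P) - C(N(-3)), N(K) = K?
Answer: I*√22879 ≈ 151.26*I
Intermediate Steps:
C(j) = 25 (C(j) = (-5)² = 25)
S(P) = -25 + 2*P (S(P) = (P + P) - 1*25 = 2*P - 25 = -25 + 2*P)
√((264*(-85) - 96) + S(53*(-3))) = √((264*(-85) - 96) + (-25 + 2*(53*(-3)))) = √((-22440 - 96) + (-25 + 2*(-159))) = √(-22536 + (-25 - 318)) = √(-22536 - 343) = √(-22879) = I*√22879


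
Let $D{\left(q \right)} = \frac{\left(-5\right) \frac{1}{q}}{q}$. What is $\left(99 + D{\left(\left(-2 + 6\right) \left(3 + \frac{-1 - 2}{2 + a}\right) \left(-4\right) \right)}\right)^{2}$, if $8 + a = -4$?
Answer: $\frac{47606950248841}{4857532416} \approx 9800.6$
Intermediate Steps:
$a = -12$ ($a = -8 - 4 = -12$)
$D{\left(q \right)} = - \frac{5}{q^{2}}$
$\left(99 + D{\left(\left(-2 + 6\right) \left(3 + \frac{-1 - 2}{2 + a}\right) \left(-4\right) \right)}\right)^{2} = \left(99 - \frac{5}{16 \left(-2 + 6\right)^{2} \left(3 + \frac{-1 - 2}{2 - 12}\right)^{2}}\right)^{2} = \left(99 - \frac{5}{256 \left(3 - \frac{3}{-10}\right)^{2}}\right)^{2} = \left(99 - \frac{5}{256 \left(3 - - \frac{3}{10}\right)^{2}}\right)^{2} = \left(99 - \frac{5}{256 \left(3 + \frac{3}{10}\right)^{2}}\right)^{2} = \left(99 - \frac{5}{\frac{69696}{25}}\right)^{2} = \left(99 - \frac{125}{69696}\right)^{2} = \left(\frac{6899779}{69696}\right)^{2} = \frac{47606950248841}{4857532416}$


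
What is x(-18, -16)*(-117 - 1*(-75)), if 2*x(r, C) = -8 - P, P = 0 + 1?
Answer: 189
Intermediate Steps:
P = 1
x(r, C) = -9/2 (x(r, C) = (-8 - 1*1)/2 = (-8 - 1)/2 = (1/2)*(-9) = -9/2)
x(-18, -16)*(-117 - 1*(-75)) = -9*(-117 - 1*(-75))/2 = -9*(-117 + 75)/2 = -9/2*(-42) = 189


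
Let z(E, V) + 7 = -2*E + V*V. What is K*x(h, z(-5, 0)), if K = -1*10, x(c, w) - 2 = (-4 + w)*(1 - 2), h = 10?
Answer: -30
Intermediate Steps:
z(E, V) = -7 + V² - 2*E (z(E, V) = -7 + (-2*E + V*V) = -7 + (-2*E + V²) = -7 + (V² - 2*E) = -7 + V² - 2*E)
x(c, w) = 6 - w (x(c, w) = 2 + (-4 + w)*(1 - 2) = 2 + (-4 + w)*(-1) = 2 + (4 - w) = 6 - w)
K = -10
K*x(h, z(-5, 0)) = -10*(6 - (-7 + 0² - 2*(-5))) = -10*(6 - (-7 + 0 + 10)) = -10*(6 - 1*3) = -10*(6 - 3) = -10*3 = -30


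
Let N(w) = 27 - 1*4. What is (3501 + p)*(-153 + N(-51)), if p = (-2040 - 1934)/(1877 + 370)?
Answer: -1022160490/2247 ≈ -4.5490e+5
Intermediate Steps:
N(w) = 23 (N(w) = 27 - 4 = 23)
p = -3974/2247 ≈ -1.7686
(3501 + p)*(-153 + N(-51)) = (3501 - 3974/2247)*(-153 + 23) = (7862773/2247)*(-130) = -1022160490/2247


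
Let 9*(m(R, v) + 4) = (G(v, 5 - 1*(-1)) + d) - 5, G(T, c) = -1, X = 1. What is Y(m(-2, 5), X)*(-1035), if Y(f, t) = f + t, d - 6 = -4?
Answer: 3565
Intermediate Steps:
d = 2 (d = 6 - 4 = 2)
m(R, v) = -40/9 (m(R, v) = -4 + ((-1 + 2) - 5)/9 = -4 + (1 - 5)/9 = -4 + (⅑)*(-4) = -4 - 4/9 = -40/9)
Y(m(-2, 5), X)*(-1035) = (-40/9 + 1)*(-1035) = -31/9*(-1035) = 3565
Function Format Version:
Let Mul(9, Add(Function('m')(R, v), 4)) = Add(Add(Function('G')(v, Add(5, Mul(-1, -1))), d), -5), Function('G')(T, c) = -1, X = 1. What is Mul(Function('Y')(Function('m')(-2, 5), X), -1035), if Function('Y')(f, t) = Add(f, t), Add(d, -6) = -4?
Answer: 3565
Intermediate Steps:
d = 2 (d = Add(6, -4) = 2)
Function('m')(R, v) = Rational(-40, 9) (Function('m')(R, v) = Add(-4, Mul(Rational(1, 9), Add(Add(-1, 2), -5))) = Add(-4, Mul(Rational(1, 9), Add(1, -5))) = Add(-4, Mul(Rational(1, 9), -4)) = Add(-4, Rational(-4, 9)) = Rational(-40, 9))
Mul(Function('Y')(Function('m')(-2, 5), X), -1035) = Mul(Add(Rational(-40, 9), 1), -1035) = Mul(Rational(-31, 9), -1035) = 3565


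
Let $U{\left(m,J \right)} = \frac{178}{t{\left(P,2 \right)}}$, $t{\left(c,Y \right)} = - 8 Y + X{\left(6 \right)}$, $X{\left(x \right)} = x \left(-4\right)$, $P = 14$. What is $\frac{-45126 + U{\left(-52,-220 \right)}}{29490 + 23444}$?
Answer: $- \frac{902609}{1058680} \approx -0.85258$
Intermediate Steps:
$X{\left(x \right)} = - 4 x$
$t{\left(c,Y \right)} = -24 - 8 Y$ ($t{\left(c,Y \right)} = - 8 Y - 24 = -24 - 8 Y$)
$U{\left(m,J \right)} = - \frac{89}{20}$ ($U{\left(m,J \right)} = \frac{178}{-24 - 16} = \frac{178}{-40} = 178 \left(- \frac{1}{40}\right) = - \frac{89}{20}$)
$\frac{-45126 + U{\left(-52,-220 \right)}}{29490 + 23444} = \frac{-45126 - \frac{89}{20}}{29490 + 23444} = - \frac{902609}{20 \cdot 52934} = \left(- \frac{902609}{20}\right) \frac{1}{52934} = - \frac{902609}{1058680}$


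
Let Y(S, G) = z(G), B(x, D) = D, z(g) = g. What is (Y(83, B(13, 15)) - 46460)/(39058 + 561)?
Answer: -46445/39619 ≈ -1.1723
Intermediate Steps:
Y(S, G) = G
(Y(83, B(13, 15)) - 46460)/(39058 + 561) = (15 - 46460)/(39058 + 561) = -46445/39619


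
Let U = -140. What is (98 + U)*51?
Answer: -2142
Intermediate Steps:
(98 + U)*51 = (98 - 140)*51 = -42*51 = -2142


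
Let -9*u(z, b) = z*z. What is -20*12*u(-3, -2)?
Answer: 240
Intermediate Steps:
u(z, b) = -z²/9 (u(z, b) = -z*z/9 = -z²/9)
-20*12*u(-3, -2) = -20*12*(-⅑*(-3)²) = -240*(-⅑*9) = -240*(-1) = -1*(-240) = 240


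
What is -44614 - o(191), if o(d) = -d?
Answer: -44423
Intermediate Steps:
-44614 - o(191) = -44614 - (-1)*191 = -44614 - 1*(-191) = -44614 + 191 = -44423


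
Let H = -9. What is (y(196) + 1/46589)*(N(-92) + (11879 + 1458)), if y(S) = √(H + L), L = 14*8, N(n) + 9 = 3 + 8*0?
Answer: 13331/46589 + 13331*√103 ≈ 1.3530e+5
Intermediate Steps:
N(n) = -6 (N(n) = -9 + (3 + 8*0) = -9 + (3 + 0) = -9 + 3 = -6)
L = 112
y(S) = √103 (y(S) = √(-9 + 112) = √103)
(y(196) + 1/46589)*(N(-92) + (11879 + 1458)) = (√103 + 1/46589)*(-6 + (11879 + 1458)) = (√103 + 1/46589)*(-6 + 13337) = (1/46589 + √103)*13331 = 13331/46589 + 13331*√103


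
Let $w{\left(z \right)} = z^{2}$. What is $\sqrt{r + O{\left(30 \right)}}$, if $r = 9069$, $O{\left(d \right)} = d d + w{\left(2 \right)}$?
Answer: $\sqrt{9973} \approx 99.865$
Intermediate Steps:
$O{\left(d \right)} = 4 + d^{2}$ ($O{\left(d \right)} = d d + 2^{2} = d^{2} + 4 = 4 + d^{2}$)
$\sqrt{r + O{\left(30 \right)}} = \sqrt{9069 + \left(4 + 30^{2}\right)} = \sqrt{9069 + \left(4 + 900\right)} = \sqrt{9069 + 904} = \sqrt{9973}$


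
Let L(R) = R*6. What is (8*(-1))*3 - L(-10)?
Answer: 36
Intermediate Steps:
L(R) = 6*R
(8*(-1))*3 - L(-10) = (8*(-1))*3 - 6*(-10) = -8*3 - 1*(-60) = -24 + 60 = 36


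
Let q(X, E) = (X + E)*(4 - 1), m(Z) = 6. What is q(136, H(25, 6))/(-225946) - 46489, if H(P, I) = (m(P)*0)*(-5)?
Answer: -5252002001/112973 ≈ -46489.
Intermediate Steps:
H(P, I) = 0 (H(P, I) = (6*0)*(-5) = 0*(-5) = 0)
q(X, E) = 3*E + 3*X (q(X, E) = (E + X)*3 = 3*E + 3*X)
q(136, H(25, 6))/(-225946) - 46489 = (3*0 + 3*136)/(-225946) - 46489 = (0 + 408)*(-1/225946) - 46489 = 408*(-1/225946) - 46489 = -204/112973 - 46489 = -5252002001/112973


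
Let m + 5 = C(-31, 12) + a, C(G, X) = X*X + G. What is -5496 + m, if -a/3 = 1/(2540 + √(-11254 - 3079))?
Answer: -11612818208/2155311 + I*√14333/2155311 ≈ -5388.0 + 5.5547e-5*I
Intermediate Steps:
a = -3/(2540 + I*√14333) (a = -3/(2540 + √(-11254 - 3079)) = -3/(2540 + √(-14333)) = -3/(2540 + I*√14333) ≈ -0.0011785 + 5.5547e-5*I)
C(G, X) = G + X² (C(G, X) = X² + G = G + X²)
m = 232771048/2155311 + I*√14333/2155311 (m = -5 + ((-31 + 12²) + (-2540/2155311 + I*√14333/2155311)) = -5 + ((-31 + 144) + (-2540/2155311 + I*√14333/2155311)) = -5 + (113 + (-2540/2155311 + I*√14333/2155311)) = -5 + (243547603/2155311 + I*√14333/2155311) = 232771048/2155311 + I*√14333/2155311 ≈ 108.0 + 5.5547e-5*I)
-5496 + m = -5496 + (232771048/2155311 + I*√14333/2155311) = -11612818208/2155311 + I*√14333/2155311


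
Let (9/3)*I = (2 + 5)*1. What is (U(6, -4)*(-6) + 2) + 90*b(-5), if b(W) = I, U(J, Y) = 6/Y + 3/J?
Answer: 218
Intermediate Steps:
U(J, Y) = 3/J + 6/Y
I = 7/3 (I = ((2 + 5)*1)/3 = (7*1)/3 = (1/3)*7 = 7/3 ≈ 2.3333)
b(W) = 7/3
(U(6, -4)*(-6) + 2) + 90*b(-5) = ((3/6 + 6/(-4))*(-6) + 2) + 90*(7/3) = ((3*(1/6) + 6*(-1/4))*(-6) + 2) + 210 = ((1/2 - 3/2)*(-6) + 2) + 210 = (-1*(-6) + 2) + 210 = (6 + 2) + 210 = 8 + 210 = 218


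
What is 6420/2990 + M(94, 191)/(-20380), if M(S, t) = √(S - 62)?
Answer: 642/299 - √2/5095 ≈ 2.1469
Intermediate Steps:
M(S, t) = √(-62 + S)
6420/2990 + M(94, 191)/(-20380) = 6420/2990 + √(-62 + 94)/(-20380) = 6420*(1/2990) + √32*(-1/20380) = 642/299 + (4*√2)*(-1/20380) = 642/299 - √2/5095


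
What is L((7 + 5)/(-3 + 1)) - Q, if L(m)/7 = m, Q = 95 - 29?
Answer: -108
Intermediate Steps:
Q = 66
L(m) = 7*m
L((7 + 5)/(-3 + 1)) - Q = 7*((7 + 5)/(-3 + 1)) - 1*66 = 7*(12/(-2)) - 66 = 7*(12*(-½)) - 66 = 7*(-6) - 66 = -42 - 66 = -108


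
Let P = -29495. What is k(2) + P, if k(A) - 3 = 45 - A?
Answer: -29449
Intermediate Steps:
k(A) = 48 - A (k(A) = 3 + (45 - A) = 48 - A)
k(2) + P = (48 - 1*2) - 29495 = (48 - 2) - 29495 = 46 - 29495 = -29449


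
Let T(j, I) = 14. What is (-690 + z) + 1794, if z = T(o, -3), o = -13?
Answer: 1118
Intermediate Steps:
z = 14
(-690 + z) + 1794 = (-690 + 14) + 1794 = -676 + 1794 = 1118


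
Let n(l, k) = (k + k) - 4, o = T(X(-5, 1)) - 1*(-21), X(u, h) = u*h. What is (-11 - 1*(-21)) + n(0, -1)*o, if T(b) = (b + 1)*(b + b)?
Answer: -356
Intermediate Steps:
X(u, h) = h*u
T(b) = 2*b*(1 + b) (T(b) = (1 + b)*(2*b) = 2*b*(1 + b))
o = 61 (o = 2*(1*(-5))*(1 + 1*(-5)) - 1*(-21) = 2*(-5)*(1 - 5) + 21 = 2*(-5)*(-4) + 21 = 40 + 21 = 61)
n(l, k) = -4 + 2*k (n(l, k) = 2*k - 4 = -4 + 2*k)
(-11 - 1*(-21)) + n(0, -1)*o = (-11 - 1*(-21)) + (-4 + 2*(-1))*61 = (-11 + 21) + (-4 - 2)*61 = 10 - 6*61 = 10 - 366 = -356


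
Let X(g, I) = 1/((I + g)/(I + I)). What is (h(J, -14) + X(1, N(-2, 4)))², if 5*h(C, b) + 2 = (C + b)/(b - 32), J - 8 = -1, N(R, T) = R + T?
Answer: 17689/19044 ≈ 0.92885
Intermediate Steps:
J = 7 (J = 8 - 1 = 7)
h(C, b) = -⅖ + (C + b)/(5*(-32 + b)) (h(C, b) = -⅖ + ((C + b)/(b - 32))/5 = -⅖ + ((C + b)/(-32 + b))/5 = -⅖ + (C + b)/(5*(-32 + b)))
X(g, I) = 2*I/(I + g) (X(g, I) = 1/((I + g)/((2*I))) = 1/((I + g)*(1/(2*I))) = 1/((I + g)/(2*I)) = 2*I/(I + g))
(h(J, -14) + X(1, N(-2, 4)))² = ((64 + 7 - 1*(-14))/(5*(-32 - 14)) + 2*(-2 + 4)/((-2 + 4) + 1))² = ((⅕)*(64 + 7 + 14)/(-46) + 2*2/(2 + 1))² = ((⅕)*(-1/46)*85 + 2*2/3)² = (-17/46 + 2*2*(⅓))² = (-17/46 + 4/3)² = (133/138)² = 17689/19044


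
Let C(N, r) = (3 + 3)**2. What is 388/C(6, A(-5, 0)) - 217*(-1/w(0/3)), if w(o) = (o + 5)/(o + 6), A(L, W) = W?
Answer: 12203/45 ≈ 271.18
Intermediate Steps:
C(N, r) = 36 (C(N, r) = 6**2 = 36)
w(o) = (5 + o)/(6 + o)
388/C(6, A(-5, 0)) - 217*(-1/w(0/3)) = 388/36 - 217*(-(6 + 0/3)/(5 + 0/3)) = 388*(1/36) - 217*(-(6 + 0*(1/3))/(5 + 0*(1/3))) = 97/9 - 217*(-(6 + 0)/(5 + 0)) = 97/9 - 217/((-5/6)) = 97/9 - 217/((-1*5/6)) = 97/9 - 217/(-5/6) = 97/9 - 217*(-6/5) = 97/9 + 1302/5 = 12203/45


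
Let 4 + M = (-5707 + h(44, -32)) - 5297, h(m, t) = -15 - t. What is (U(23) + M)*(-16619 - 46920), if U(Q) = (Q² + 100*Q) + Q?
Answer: 517143921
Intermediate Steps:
U(Q) = Q² + 101*Q
M = -10991 (M = -4 + ((-5707 + (-15 - 1*(-32))) - 5297) = -4 + ((-5707 + (-15 + 32)) - 5297) = -4 + ((-5707 + 17) - 5297) = -4 + (-5690 - 5297) = -4 - 10987 = -10991)
(U(23) + M)*(-16619 - 46920) = (23*(101 + 23) - 10991)*(-16619 - 46920) = (23*124 - 10991)*(-63539) = (2852 - 10991)*(-63539) = -8139*(-63539) = 517143921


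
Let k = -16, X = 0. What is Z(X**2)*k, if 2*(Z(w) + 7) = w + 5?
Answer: 72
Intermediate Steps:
Z(w) = -9/2 + w/2 (Z(w) = -7 + (w + 5)/2 = -7 + (5 + w)/2 = -7 + (5/2 + w/2) = -9/2 + w/2)
Z(X**2)*k = (-9/2 + (1/2)*0**2)*(-16) = (-9/2 + (1/2)*0)*(-16) = (-9/2 + 0)*(-16) = -9/2*(-16) = 72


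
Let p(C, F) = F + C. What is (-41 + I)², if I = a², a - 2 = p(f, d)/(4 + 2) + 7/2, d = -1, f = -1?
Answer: 265225/1296 ≈ 204.65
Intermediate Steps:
p(C, F) = C + F
a = 31/6 (a = 2 + ((-1 - 1)/(4 + 2) + 7/2) = 2 + (-2/6 + 7*(½)) = 2 + (-2*⅙ + 7/2) = 2 + (-⅓ + 7/2) = 2 + 19/6 = 31/6 ≈ 5.1667)
I = 961/36 (I = (31/6)² = 961/36 ≈ 26.694)
(-41 + I)² = (-41 + 961/36)² = (-515/36)² = 265225/1296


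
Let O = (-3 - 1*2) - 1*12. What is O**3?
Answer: -4913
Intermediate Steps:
O = -17 (O = (-3 - 2) - 12 = -5 - 12 = -17)
O**3 = (-17)**3 = -4913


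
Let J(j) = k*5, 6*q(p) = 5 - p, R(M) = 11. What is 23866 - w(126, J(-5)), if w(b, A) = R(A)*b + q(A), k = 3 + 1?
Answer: 44965/2 ≈ 22483.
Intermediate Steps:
k = 4
q(p) = 5/6 - p/6 (q(p) = (5 - p)/6 = 5/6 - p/6)
J(j) = 20 (J(j) = 4*5 = 20)
w(b, A) = 5/6 + 11*b - A/6 (w(b, A) = 11*b + (5/6 - A/6) = 5/6 + 11*b - A/6)
23866 - w(126, J(-5)) = 23866 - (5/6 + 11*126 - 1/6*20) = 23866 - (5/6 + 1386 - 10/3) = 23866 - 1*2767/2 = 23866 - 2767/2 = 44965/2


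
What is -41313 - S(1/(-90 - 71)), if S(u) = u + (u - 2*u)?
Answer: -41313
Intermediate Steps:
S(u) = 0 (S(u) = u - u = 0)
-41313 - S(1/(-90 - 71)) = -41313 - 1*0 = -41313 + 0 = -41313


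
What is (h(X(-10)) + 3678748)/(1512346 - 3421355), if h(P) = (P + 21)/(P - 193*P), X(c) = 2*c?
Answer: -14126392321/7330594560 ≈ -1.9270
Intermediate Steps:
h(P) = -(21 + P)/(192*P) (h(P) = (21 + P)/((-192*P)) = (21 + P)*(-1/(192*P)) = -(21 + P)/(192*P))
(h(X(-10)) + 3678748)/(1512346 - 3421355) = ((-21 - 2*(-10))/(192*((2*(-10)))) + 3678748)/(1512346 - 3421355) = ((1/192)*(-21 - 1*(-20))/(-20) + 3678748)/(-1909009) = ((1/192)*(-1/20)*(-21 + 20) + 3678748)*(-1/1909009) = ((1/192)*(-1/20)*(-1) + 3678748)*(-1/1909009) = (1/3840 + 3678748)*(-1/1909009) = (14126392321/3840)*(-1/1909009) = -14126392321/7330594560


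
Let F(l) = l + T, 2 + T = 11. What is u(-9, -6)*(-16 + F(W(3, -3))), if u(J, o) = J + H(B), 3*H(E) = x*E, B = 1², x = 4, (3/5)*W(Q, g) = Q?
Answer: 46/3 ≈ 15.333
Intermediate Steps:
T = 9 (T = -2 + 11 = 9)
W(Q, g) = 5*Q/3
B = 1
F(l) = 9 + l (F(l) = l + 9 = 9 + l)
H(E) = 4*E/3 (H(E) = (4*E)/3 = 4*E/3)
u(J, o) = 4/3 + J (u(J, o) = J + (4/3)*1 = J + 4/3 = 4/3 + J)
u(-9, -6)*(-16 + F(W(3, -3))) = (4/3 - 9)*(-16 + (9 + (5/3)*3)) = -23*(-16 + (9 + 5))/3 = -23*(-16 + 14)/3 = -23/3*(-2) = 46/3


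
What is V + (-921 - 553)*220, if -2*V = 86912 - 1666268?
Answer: 465398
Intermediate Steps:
V = 789678 (V = -(86912 - 1666268)/2 = -½*(-1579356) = 789678)
V + (-921 - 553)*220 = 789678 + (-921 - 553)*220 = 789678 - 1474*220 = 789678 - 324280 = 465398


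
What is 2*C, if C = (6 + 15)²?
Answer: 882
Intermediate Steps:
C = 441 (C = 21² = 441)
2*C = 2*441 = 882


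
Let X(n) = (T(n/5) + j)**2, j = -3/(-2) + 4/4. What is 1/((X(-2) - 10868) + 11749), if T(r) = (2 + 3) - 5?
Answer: 4/3549 ≈ 0.0011271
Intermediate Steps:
T(r) = 0 (T(r) = 5 - 5 = 0)
j = 5/2 (j = -3*(-1/2) + 4*(1/4) = 3/2 + 1 = 5/2 ≈ 2.5000)
X(n) = 25/4 (X(n) = (0 + 5/2)**2 = (5/2)**2 = 25/4)
1/((X(-2) - 10868) + 11749) = 1/((25/4 - 10868) + 11749) = 1/(-43447/4 + 11749) = 1/(3549/4) = 4/3549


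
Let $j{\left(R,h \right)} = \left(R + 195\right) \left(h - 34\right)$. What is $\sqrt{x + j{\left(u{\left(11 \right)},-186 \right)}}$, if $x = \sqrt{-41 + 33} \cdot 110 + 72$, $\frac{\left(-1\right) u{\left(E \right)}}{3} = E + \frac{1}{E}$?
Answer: $2 \sqrt{-8877 + 55 i \sqrt{2}} \approx 0.82554 + 188.44 i$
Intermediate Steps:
$u{\left(E \right)} = - 3 E - \frac{3}{E}$ ($u{\left(E \right)} = - 3 \left(E + \frac{1}{E}\right) = - 3 E - \frac{3}{E}$)
$j{\left(R,h \right)} = \left(-34 + h\right) \left(195 + R\right)$ ($j{\left(R,h \right)} = \left(195 + R\right) \left(-34 + h\right) = \left(-34 + h\right) \left(195 + R\right)$)
$x = 72 + 220 i \sqrt{2}$ ($x = \sqrt{-8} \cdot 110 + 72 = 2 i \sqrt{2} \cdot 110 + 72 = 220 i \sqrt{2} + 72 = 72 + 220 i \sqrt{2} \approx 72.0 + 311.13 i$)
$\sqrt{x + j{\left(u{\left(11 \right)},-186 \right)}} = \sqrt{\left(72 + 220 i \sqrt{2}\right) + \left(-6630 - 34 \left(\left(-3\right) 11 - \frac{3}{11}\right) + 195 \left(-186\right) + \left(\left(-3\right) 11 - \frac{3}{11}\right) \left(-186\right)\right)} = \sqrt{\left(72 + 220 i \sqrt{2}\right) - \left(42900 + 34 \left(-33 - \frac{3}{11}\right) - \left(-33 - \frac{3}{11}\right) \left(-186\right)\right)} = \sqrt{\left(72 + 220 i \sqrt{2}\right) - 35580} = \sqrt{-35508 + 220 i \sqrt{2}}$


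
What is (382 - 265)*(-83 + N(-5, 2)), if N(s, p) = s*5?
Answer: -12636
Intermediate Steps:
N(s, p) = 5*s
(382 - 265)*(-83 + N(-5, 2)) = (382 - 265)*(-83 + 5*(-5)) = 117*(-83 - 25) = 117*(-108) = -12636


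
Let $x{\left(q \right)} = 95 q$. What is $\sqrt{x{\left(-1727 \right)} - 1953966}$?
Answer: $i \sqrt{2118031} \approx 1455.3 i$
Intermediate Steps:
$\sqrt{x{\left(-1727 \right)} - 1953966} = \sqrt{95 \left(-1727\right) - 1953966} = \sqrt{-164065 - 1953966} = \sqrt{-2118031} = i \sqrt{2118031}$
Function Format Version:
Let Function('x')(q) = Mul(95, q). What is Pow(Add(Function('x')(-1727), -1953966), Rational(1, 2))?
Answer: Mul(I, Pow(2118031, Rational(1, 2))) ≈ Mul(1455.3, I)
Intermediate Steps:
Pow(Add(Function('x')(-1727), -1953966), Rational(1, 2)) = Pow(Add(Mul(95, -1727), -1953966), Rational(1, 2)) = Pow(Add(-164065, -1953966), Rational(1, 2)) = Pow(-2118031, Rational(1, 2)) = Mul(I, Pow(2118031, Rational(1, 2)))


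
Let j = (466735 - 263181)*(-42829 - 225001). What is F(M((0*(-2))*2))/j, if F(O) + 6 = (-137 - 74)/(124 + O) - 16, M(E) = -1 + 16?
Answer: 3269/7577983626980 ≈ 4.3138e-10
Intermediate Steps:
M(E) = 15
j = -54517867820 (j = 203554*(-267830) = -54517867820)
F(O) = -22 - 211/(124 + O) (F(O) = -6 + ((-137 - 74)/(124 + O) - 16) = -6 + (-211/(124 + O) - 16) = -6 + (-16 - 211/(124 + O)) = -22 - 211/(124 + O))
F(M((0*(-2))*2))/j = ((-2939 - 22*15)/(124 + 15))/(-54517867820) = ((-2939 - 330)/139)*(-1/54517867820) = ((1/139)*(-3269))*(-1/54517867820) = -3269/139*(-1/54517867820) = 3269/7577983626980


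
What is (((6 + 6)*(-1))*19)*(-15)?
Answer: 3420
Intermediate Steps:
(((6 + 6)*(-1))*19)*(-15) = ((12*(-1))*19)*(-15) = -12*19*(-15) = -228*(-15) = 3420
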